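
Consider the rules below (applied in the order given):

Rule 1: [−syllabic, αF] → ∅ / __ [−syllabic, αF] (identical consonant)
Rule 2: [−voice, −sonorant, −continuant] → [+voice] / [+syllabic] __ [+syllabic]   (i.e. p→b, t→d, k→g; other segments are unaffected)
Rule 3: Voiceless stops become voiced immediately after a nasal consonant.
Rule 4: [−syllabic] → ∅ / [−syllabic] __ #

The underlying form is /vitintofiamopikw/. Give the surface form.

Rule 1 (degemination): no segment meets the environment; /vitintofiamopikw/ is unchanged.
Rule 2 (intervocalic voicing): /t/ is a voiceless stop between vowels /i/ and /i/, so it voices to [d]. /p/ is a voiceless stop between vowels /o/ and /i/, so it voices to [b]. /vitintofiamopikw/ → vidintofiamobikw.
Rule 3 (post-nasal voicing): /t/ is a voiceless stop immediately after the nasal /n/, so it voices to [d]. /vidintofiamobikw/ → vidindofiamobikw.
Rule 4 (final cluster simplification): /w/ is the second consonant of a word-final cluster /kw/, so it deletes. /vidindofiamobikw/ → vidindofiamobik.

vidindofiamobik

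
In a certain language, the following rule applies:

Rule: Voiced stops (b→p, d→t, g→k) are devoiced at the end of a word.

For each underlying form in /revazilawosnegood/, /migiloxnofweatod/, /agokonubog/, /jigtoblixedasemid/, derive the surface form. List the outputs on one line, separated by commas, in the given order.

revazilawosnegoot, migiloxnofweatot, agokonubok, jigtoblixedasemit

/revazilawosnegood/: /d/ is a voiced stop in word-final position, so it devoices to [t]. → [revazilawosnegoot].
/migiloxnofweatod/: /d/ is a voiced stop in word-final position, so it devoices to [t]. → [migiloxnofweatot].
/agokonubog/: /g/ is a voiced stop in word-final position, so it devoices to [k]. → [agokonubok].
/jigtoblixedasemid/: /d/ is a voiced stop in word-final position, so it devoices to [t]. → [jigtoblixedasemit].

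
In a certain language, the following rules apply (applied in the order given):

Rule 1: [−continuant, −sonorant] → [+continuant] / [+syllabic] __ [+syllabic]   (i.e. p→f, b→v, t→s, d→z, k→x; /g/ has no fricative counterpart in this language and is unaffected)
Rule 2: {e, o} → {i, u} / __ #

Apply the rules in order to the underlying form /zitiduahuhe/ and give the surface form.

Rule 1 (intervocalic spirantization): /t/ is a stop between vowels /i/ and /i/, so it spirantizes to the fricative [s]. /d/ is a stop between vowels /i/ and /u/, so it spirantizes to the fricative [z]. /zitiduahuhe/ → zisizuahuhe.
Rule 2 (final vowel raising): /e/ is a mid vowel in word-final position, so it raises to [i]. /zisizuahuhe/ → zisizuahuhi.

zisizuahuhi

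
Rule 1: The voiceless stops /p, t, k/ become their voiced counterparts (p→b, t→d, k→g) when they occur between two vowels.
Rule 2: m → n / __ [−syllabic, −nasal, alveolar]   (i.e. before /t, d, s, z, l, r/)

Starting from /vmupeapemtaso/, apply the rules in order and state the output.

vmubeabentaso

Rule 1 (intervocalic voicing): /p/ is a voiceless stop between vowels /u/ and /e/, so it voices to [b]. /p/ is a voiceless stop between vowels /a/ and /e/, so it voices to [b]. /vmupeapemtaso/ → vmubeabemtaso.
Rule 2 (nasal place assimilation): /m/ precedes the alveolar consonant /t/, so it assimilates in place to [n]. /vmubeabemtaso/ → vmubeabentaso.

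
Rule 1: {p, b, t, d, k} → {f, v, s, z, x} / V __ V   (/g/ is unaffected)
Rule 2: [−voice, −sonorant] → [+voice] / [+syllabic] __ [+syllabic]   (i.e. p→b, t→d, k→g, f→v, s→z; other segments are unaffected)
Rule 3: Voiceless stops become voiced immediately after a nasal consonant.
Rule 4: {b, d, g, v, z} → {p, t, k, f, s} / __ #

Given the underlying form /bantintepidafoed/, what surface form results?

bandindevizavoet

Rule 1 (intervocalic spirantization): /p/ is a stop between vowels /e/ and /i/, so it spirantizes to the fricative [f]. /d/ is a stop between vowels /i/ and /a/, so it spirantizes to the fricative [z]. /bantintepidafoed/ → bantintefizafoed.
Rule 2 (intervocalic voicing): /f/ is a voiceless obstruent between vowels /e/ and /i/, so it voices to [v]. /f/ is a voiceless obstruent between vowels /a/ and /o/, so it voices to [v]. /bantintefizafoed/ → bantintevizavoed.
Rule 3 (post-nasal voicing): /t/ is a voiceless stop immediately after the nasal /n/, so it voices to [d]. /t/ is a voiceless stop immediately after the nasal /n/, so it voices to [d]. /bantintevizavoed/ → bandindevizavoed.
Rule 4 (final devoicing): /d/ is a voiced obstruent in word-final position, so it devoices to [t]. /bandindevizavoed/ → bandindevizavoet.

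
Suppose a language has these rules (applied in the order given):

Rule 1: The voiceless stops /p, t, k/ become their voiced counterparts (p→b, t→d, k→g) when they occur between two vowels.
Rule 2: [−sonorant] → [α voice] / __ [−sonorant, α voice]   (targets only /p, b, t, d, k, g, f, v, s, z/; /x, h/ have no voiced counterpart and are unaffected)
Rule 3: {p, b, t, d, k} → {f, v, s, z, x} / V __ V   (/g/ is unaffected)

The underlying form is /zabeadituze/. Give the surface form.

Rule 1 (intervocalic voicing): /t/ is a voiceless stop between vowels /i/ and /u/, so it voices to [d]. /zabeadituze/ → zabeadiduze.
Rule 2 (regressive voicing assimilation): no segment meets the environment; /zabeadiduze/ is unchanged.
Rule 3 (intervocalic spirantization): /b/ is a stop between vowels /a/ and /e/, so it spirantizes to the fricative [v]. /d/ is a stop between vowels /a/ and /i/, so it spirantizes to the fricative [z]. /d/ is a stop between vowels /i/ and /u/, so it spirantizes to the fricative [z]. /zabeadiduze/ → zaveazizuze.

zaveazizuze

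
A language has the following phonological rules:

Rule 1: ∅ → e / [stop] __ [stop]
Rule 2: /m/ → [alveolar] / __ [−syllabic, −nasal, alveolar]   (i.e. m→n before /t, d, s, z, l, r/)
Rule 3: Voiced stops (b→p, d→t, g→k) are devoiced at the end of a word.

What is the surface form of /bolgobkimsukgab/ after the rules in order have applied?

bolgobekinsukegap

Rule 1 (stop-cluster e-epenthesis): /b/ and /k/ form a stop–stop cluster, so [e] is inserted between them. /k/ and /g/ form a stop–stop cluster, so [e] is inserted between them. /bolgobkimsukgab/ → bolgobekimsukegab.
Rule 2 (nasal place assimilation): /m/ precedes the alveolar consonant /s/, so it assimilates in place to [n]. /bolgobekimsukegab/ → bolgobekinsukegab.
Rule 3 (final devoicing): /b/ is a voiced stop in word-final position, so it devoices to [p]. /bolgobekinsukegab/ → bolgobekinsukegap.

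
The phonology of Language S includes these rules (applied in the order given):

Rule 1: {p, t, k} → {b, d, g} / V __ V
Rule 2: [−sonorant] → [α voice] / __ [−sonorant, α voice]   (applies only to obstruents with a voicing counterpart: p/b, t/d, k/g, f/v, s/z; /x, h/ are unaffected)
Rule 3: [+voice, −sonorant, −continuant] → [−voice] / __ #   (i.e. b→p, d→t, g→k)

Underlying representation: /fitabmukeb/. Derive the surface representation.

fidabmugep

Rule 1 (intervocalic voicing): /t/ is a voiceless stop between vowels /i/ and /a/, so it voices to [d]. /k/ is a voiceless stop between vowels /u/ and /e/, so it voices to [g]. /fitabmukeb/ → fidabmugeb.
Rule 2 (regressive voicing assimilation): no segment meets the environment; /fidabmugeb/ is unchanged.
Rule 3 (final devoicing): /b/ is a voiced stop in word-final position, so it devoices to [p]. /fidabmugeb/ → fidabmugep.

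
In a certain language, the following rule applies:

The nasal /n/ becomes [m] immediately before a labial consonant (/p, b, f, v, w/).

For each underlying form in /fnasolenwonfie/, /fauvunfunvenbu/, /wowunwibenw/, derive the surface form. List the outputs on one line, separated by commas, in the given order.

/fnasolenwonfie/: /n/ precedes the labial consonant /w/, so it assimilates in place to [m]. /n/ precedes the labial consonant /f/, so it assimilates in place to [m]. → [fnasolemwomfie].
/fauvunfunvenbu/: /n/ precedes the labial consonant /f/, so it assimilates in place to [m]. /n/ precedes the labial consonant /v/, so it assimilates in place to [m]. /n/ precedes the labial consonant /b/, so it assimilates in place to [m]. → [fauvumfumvembu].
/wowunwibenw/: /n/ precedes the labial consonant /w/, so it assimilates in place to [m]. /n/ precedes the labial consonant /w/, so it assimilates in place to [m]. → [wowumwibemw].

fnasolemwomfie, fauvumfumvembu, wowumwibemw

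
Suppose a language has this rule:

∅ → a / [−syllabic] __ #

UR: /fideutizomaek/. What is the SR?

fideutizomaeka

the form ends in the consonant /k/, so [a] is inserted word-finally.
Surface form: [fideutizomaeka].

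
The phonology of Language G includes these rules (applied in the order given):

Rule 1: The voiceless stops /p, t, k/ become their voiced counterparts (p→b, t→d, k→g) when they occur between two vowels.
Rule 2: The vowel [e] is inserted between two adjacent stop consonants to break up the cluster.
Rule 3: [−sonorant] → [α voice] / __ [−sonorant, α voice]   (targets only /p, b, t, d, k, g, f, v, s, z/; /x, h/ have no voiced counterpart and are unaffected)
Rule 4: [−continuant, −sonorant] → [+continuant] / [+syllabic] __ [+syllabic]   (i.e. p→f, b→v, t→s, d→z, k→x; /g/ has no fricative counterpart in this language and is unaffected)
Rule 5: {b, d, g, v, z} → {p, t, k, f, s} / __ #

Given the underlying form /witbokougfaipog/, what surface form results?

Rule 1 (intervocalic voicing): /k/ is a voiceless stop between vowels /o/ and /o/, so it voices to [g]. /p/ is a voiceless stop between vowels /i/ and /o/, so it voices to [b]. /witbokougfaipog/ → witbogougfaibog.
Rule 2 (stop-cluster e-epenthesis): /t/ and /b/ form a stop–stop cluster, so [e] is inserted between them. /witbogougfaibog/ → witebogougfaibog.
Rule 3 (regressive voicing assimilation): /g/ precedes the voiceless obstruent /f/, so it devoices to [k] by assimilation. /witebogougfaibog/ → witebogoukfaibog.
Rule 4 (intervocalic spirantization): /t/ is a stop between vowels /i/ and /e/, so it spirantizes to the fricative [s]. /b/ is a stop between vowels /e/ and /o/, so it spirantizes to the fricative [v]. /b/ is a stop between vowels /i/ and /o/, so it spirantizes to the fricative [v]. /witebogoukfaibog/ → wisevogoukfaivog.
Rule 5 (final devoicing): /g/ is a voiced obstruent in word-final position, so it devoices to [k]. /wisevogoukfaivog/ → wisevogoukfaivok.

wisevogoukfaivok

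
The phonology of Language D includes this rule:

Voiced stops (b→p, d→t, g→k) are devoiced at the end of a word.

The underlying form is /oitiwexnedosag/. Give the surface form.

Scanning /oitiwexnedosag/: /d/ at position 10 is not in the conditioning environment; /g/ is a voiced stop in word-final position, so it devoices to [k].
Result: [oitiwexnedosak].

oitiwexnedosak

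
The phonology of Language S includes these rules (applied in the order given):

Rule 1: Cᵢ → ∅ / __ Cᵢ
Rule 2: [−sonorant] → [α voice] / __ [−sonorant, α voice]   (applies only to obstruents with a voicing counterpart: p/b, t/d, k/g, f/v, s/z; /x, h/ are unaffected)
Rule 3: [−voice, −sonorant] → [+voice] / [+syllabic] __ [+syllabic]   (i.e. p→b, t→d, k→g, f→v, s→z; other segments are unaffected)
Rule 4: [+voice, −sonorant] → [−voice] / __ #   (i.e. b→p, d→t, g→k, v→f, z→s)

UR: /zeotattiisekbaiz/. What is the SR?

Rule 1 (degemination): /tt/ is a geminate; the first /t/ deletes. /zeotattiisekbaiz/ → zeotatiisekbaiz.
Rule 2 (regressive voicing assimilation): /k/ precedes the voiced obstruent /b/, so it voices to [g] by assimilation. /zeotatiisekbaiz/ → zeotatiisegbaiz.
Rule 3 (intervocalic voicing): /t/ is a voiceless obstruent between vowels /o/ and /a/, so it voices to [d]. /t/ is a voiceless obstruent between vowels /a/ and /i/, so it voices to [d]. /s/ is a voiceless obstruent between vowels /i/ and /e/, so it voices to [z]. /zeotatiisegbaiz/ → zeodadiizegbaiz.
Rule 4 (final devoicing): /z/ is a voiced obstruent in word-final position, so it devoices to [s]. /zeodadiizegbaiz/ → zeodadiizegbais.

zeodadiizegbais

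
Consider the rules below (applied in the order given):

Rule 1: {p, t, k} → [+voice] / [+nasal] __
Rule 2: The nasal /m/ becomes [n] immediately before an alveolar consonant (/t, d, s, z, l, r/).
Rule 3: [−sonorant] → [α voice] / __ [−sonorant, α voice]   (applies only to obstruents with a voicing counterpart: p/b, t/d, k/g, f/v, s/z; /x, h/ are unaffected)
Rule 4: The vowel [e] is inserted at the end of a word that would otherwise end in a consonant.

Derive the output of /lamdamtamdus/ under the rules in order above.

Rule 1 (post-nasal voicing): /t/ is a voiceless stop immediately after the nasal /m/, so it voices to [d]. /lamdamtamdus/ → lamdamdamdus.
Rule 2 (nasal place assimilation): /m/ precedes the alveolar consonant /d/, so it assimilates in place to [n]. /m/ precedes the alveolar consonant /d/, so it assimilates in place to [n]. /m/ precedes the alveolar consonant /d/, so it assimilates in place to [n]. /lamdamdamdus/ → landandandus.
Rule 3 (regressive voicing assimilation): no segment meets the environment; /landandandus/ is unchanged.
Rule 4 (final e-epenthesis): the form ends in the consonant /s/, so [e] is inserted word-finally. /landandandus/ → landandanduse.

landandanduse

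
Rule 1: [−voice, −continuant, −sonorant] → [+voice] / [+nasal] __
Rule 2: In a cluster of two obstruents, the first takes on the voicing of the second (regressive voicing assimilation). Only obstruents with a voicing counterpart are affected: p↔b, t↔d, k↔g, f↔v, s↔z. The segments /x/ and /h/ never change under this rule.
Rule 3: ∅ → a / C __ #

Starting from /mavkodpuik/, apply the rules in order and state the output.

mafkotpuika

Rule 1 (post-nasal voicing): no segment meets the environment; /mavkodpuik/ is unchanged.
Rule 2 (regressive voicing assimilation): /v/ precedes the voiceless obstruent /k/, so it devoices to [f] by assimilation. /d/ precedes the voiceless obstruent /p/, so it devoices to [t] by assimilation. /mavkodpuik/ → mafkotpuik.
Rule 3 (final a-epenthesis): the form ends in the consonant /k/, so [a] is inserted word-finally. /mafkotpuik/ → mafkotpuika.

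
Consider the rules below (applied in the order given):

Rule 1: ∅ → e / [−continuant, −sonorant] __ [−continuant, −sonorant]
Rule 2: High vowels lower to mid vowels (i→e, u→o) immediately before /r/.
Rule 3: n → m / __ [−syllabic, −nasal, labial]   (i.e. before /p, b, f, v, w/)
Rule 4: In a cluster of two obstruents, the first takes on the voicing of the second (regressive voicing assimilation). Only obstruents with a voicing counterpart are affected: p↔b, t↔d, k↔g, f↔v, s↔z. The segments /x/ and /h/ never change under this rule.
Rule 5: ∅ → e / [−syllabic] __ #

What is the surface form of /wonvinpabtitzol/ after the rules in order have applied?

Rule 1 (stop-cluster e-epenthesis): /b/ and /t/ form a stop–stop cluster, so [e] is inserted between them. /wonvinpabtitzol/ → wonvinpabetitzol.
Rule 2 (pre-rhotic lowering): no segment meets the environment; /wonvinpabetitzol/ is unchanged.
Rule 3 (nasal place assimilation): /n/ precedes the labial consonant /v/, so it assimilates in place to [m]. /n/ precedes the labial consonant /p/, so it assimilates in place to [m]. /wonvinpabetitzol/ → womvimpabetitzol.
Rule 4 (regressive voicing assimilation): /t/ precedes the voiced obstruent /z/, so it voices to [d] by assimilation. /womvimpabetitzol/ → womvimpabetidzol.
Rule 5 (final e-epenthesis): the form ends in the consonant /l/, so [e] is inserted word-finally. /womvimpabetidzol/ → womvimpabetidzole.

womvimpabetidzole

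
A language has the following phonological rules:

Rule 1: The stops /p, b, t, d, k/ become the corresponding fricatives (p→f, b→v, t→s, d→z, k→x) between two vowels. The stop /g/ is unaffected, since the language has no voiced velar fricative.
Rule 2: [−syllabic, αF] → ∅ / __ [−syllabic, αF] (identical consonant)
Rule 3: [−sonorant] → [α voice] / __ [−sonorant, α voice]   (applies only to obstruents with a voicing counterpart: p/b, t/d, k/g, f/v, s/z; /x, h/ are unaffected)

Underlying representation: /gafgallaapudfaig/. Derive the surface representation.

gavgalaafutfaig

Rule 1 (intervocalic spirantization): /p/ is a stop between vowels /a/ and /u/, so it spirantizes to the fricative [f]. /gafgallaapudfaig/ → gafgallaafudfaig.
Rule 2 (degemination): /ll/ is a geminate; the first /l/ deletes. /gafgallaafudfaig/ → gafgalaafudfaig.
Rule 3 (regressive voicing assimilation): /f/ precedes the voiced obstruent /g/, so it voices to [v] by assimilation. /d/ precedes the voiceless obstruent /f/, so it devoices to [t] by assimilation. /gafgalaafudfaig/ → gavgalaafutfaig.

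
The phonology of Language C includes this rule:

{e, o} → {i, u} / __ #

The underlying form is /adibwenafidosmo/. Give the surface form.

adibwenafidosmu

Scanning /adibwenafidosmo/: /e/ at position 6 is not in the conditioning environment; /o/ at position 12 is not in the conditioning environment; /o/ is a mid vowel in word-final position, so it raises to [u].
Result: [adibwenafidosmu].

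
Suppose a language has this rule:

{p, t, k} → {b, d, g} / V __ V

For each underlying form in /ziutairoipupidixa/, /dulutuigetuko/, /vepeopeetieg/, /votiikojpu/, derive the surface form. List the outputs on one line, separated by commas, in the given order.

/ziutairoipupidixa/: /t/ is a voiceless stop between vowels /u/ and /a/, so it voices to [d]. /p/ is a voiceless stop between vowels /i/ and /u/, so it voices to [b]. /p/ is a voiceless stop between vowels /u/ and /i/, so it voices to [b]. → [ziudairoibubidixa].
/dulutuigetuko/: /t/ is a voiceless stop between vowels /u/ and /u/, so it voices to [d]. /t/ is a voiceless stop between vowels /e/ and /u/, so it voices to [d]. /k/ is a voiceless stop between vowels /u/ and /o/, so it voices to [g]. → [duluduigedugo].
/vepeopeetieg/: /p/ is a voiceless stop between vowels /e/ and /e/, so it voices to [b]. /p/ is a voiceless stop between vowels /o/ and /e/, so it voices to [b]. /t/ is a voiceless stop between vowels /e/ and /i/, so it voices to [d]. → [vebeobeedieg].
/votiikojpu/: /t/ is a voiceless stop between vowels /o/ and /i/, so it voices to [d]. /k/ is a voiceless stop between vowels /i/ and /o/, so it voices to [g]. → [vodiigojpu].

ziudairoibubidixa, duluduigedugo, vebeobeedieg, vodiigojpu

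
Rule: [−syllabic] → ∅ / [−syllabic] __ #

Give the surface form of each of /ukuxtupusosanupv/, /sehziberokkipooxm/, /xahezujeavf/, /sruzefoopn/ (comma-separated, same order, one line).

/ukuxtupusosanupv/: /v/ is the second consonant of a word-final cluster /pv/, so it deletes. → [ukuxtupusosanup].
/sehziberokkipooxm/: /m/ is the second consonant of a word-final cluster /xm/, so it deletes. → [sehziberokkipoox].
/xahezujeavf/: /f/ is the second consonant of a word-final cluster /vf/, so it deletes. → [xahezujeav].
/sruzefoopn/: /n/ is the second consonant of a word-final cluster /pn/, so it deletes. → [sruzefoop].

ukuxtupusosanup, sehziberokkipoox, xahezujeav, sruzefoop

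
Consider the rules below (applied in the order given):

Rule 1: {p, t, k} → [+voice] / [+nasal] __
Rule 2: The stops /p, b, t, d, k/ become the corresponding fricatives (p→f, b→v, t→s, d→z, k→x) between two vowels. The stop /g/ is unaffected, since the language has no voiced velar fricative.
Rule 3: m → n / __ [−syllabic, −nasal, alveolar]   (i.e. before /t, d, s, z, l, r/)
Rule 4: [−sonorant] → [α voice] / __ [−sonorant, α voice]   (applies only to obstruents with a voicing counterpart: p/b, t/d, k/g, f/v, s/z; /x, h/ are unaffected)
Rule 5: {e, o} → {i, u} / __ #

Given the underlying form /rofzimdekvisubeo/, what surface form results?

rovzindegvisuveu

Rule 1 (post-nasal voicing): no segment meets the environment; /rofzimdekvisubeo/ is unchanged.
Rule 2 (intervocalic spirantization): /b/ is a stop between vowels /u/ and /e/, so it spirantizes to the fricative [v]. /rofzimdekvisubeo/ → rofzimdekvisuveo.
Rule 3 (nasal place assimilation): /m/ precedes the alveolar consonant /d/, so it assimilates in place to [n]. /rofzimdekvisuveo/ → rofzindekvisuveo.
Rule 4 (regressive voicing assimilation): /f/ precedes the voiced obstruent /z/, so it voices to [v] by assimilation. /k/ precedes the voiced obstruent /v/, so it voices to [g] by assimilation. /rofzindekvisuveo/ → rovzindegvisuveo.
Rule 5 (final vowel raising): /o/ is a mid vowel in word-final position, so it raises to [u]. /rovzindegvisuveo/ → rovzindegvisuveu.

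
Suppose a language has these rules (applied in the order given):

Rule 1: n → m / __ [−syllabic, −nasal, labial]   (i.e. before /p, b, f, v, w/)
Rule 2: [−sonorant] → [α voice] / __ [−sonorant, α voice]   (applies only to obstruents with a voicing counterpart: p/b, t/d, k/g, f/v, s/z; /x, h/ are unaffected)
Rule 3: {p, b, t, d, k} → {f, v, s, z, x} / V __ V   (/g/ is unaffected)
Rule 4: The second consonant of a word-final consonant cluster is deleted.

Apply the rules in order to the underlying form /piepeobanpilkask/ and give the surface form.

piefeovampilkas

Rule 1 (nasal place assimilation): /n/ precedes the labial consonant /p/, so it assimilates in place to [m]. /piepeobanpilkask/ → piepeobampilkask.
Rule 2 (regressive voicing assimilation): no segment meets the environment; /piepeobampilkask/ is unchanged.
Rule 3 (intervocalic spirantization): /p/ is a stop between vowels /e/ and /e/, so it spirantizes to the fricative [f]. /b/ is a stop between vowels /o/ and /a/, so it spirantizes to the fricative [v]. /piepeobampilkask/ → piefeovampilkask.
Rule 4 (final cluster simplification): /k/ is the second consonant of a word-final cluster /sk/, so it deletes. /piefeovampilkask/ → piefeovampilkas.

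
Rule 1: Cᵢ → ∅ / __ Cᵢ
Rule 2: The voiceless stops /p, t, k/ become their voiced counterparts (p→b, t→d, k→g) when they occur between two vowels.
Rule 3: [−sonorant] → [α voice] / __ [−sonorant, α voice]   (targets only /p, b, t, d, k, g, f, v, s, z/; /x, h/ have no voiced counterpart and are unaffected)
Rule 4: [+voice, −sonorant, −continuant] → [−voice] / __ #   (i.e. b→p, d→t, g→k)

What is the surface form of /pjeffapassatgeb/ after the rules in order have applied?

Rule 1 (degemination): /ff/ is a geminate; the first /f/ deletes. /ss/ is a geminate; the first /s/ deletes. /pjeffapassatgeb/ → pjefapasatgeb.
Rule 2 (intervocalic voicing): /p/ is a voiceless stop between vowels /a/ and /a/, so it voices to [b]. /pjefapasatgeb/ → pjefabasatgeb.
Rule 3 (regressive voicing assimilation): /t/ precedes the voiced obstruent /g/, so it voices to [d] by assimilation. /pjefabasatgeb/ → pjefabasadgeb.
Rule 4 (final devoicing): /b/ is a voiced stop in word-final position, so it devoices to [p]. /pjefabasadgeb/ → pjefabasadgep.

pjefabasadgep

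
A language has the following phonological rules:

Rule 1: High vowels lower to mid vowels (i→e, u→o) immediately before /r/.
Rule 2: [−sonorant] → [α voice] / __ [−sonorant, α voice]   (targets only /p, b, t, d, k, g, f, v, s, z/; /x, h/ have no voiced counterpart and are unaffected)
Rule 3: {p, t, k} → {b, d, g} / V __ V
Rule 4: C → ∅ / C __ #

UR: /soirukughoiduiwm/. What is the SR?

soerugukhoiduiw

Rule 1 (pre-rhotic lowering): /i/ is a high vowel immediately before /r/, so it lowers to [e]. /soirukughoiduiwm/ → soerukughoiduiwm.
Rule 2 (regressive voicing assimilation): /g/ precedes the voiceless obstruent /h/, so it devoices to [k] by assimilation. /soerukughoiduiwm/ → soerukukhoiduiwm.
Rule 3 (intervocalic voicing): /k/ is a voiceless stop between vowels /u/ and /u/, so it voices to [g]. /soerukukhoiduiwm/ → soerugukhoiduiwm.
Rule 4 (final cluster simplification): /m/ is the second consonant of a word-final cluster /wm/, so it deletes. /soerugukhoiduiwm/ → soerugukhoiduiw.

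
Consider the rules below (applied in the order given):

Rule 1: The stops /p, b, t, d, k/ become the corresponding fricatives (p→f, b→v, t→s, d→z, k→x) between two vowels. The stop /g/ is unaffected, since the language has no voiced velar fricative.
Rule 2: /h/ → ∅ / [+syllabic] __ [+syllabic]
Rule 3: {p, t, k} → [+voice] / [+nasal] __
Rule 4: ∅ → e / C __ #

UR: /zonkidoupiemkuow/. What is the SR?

Rule 1 (intervocalic spirantization): /d/ is a stop between vowels /i/ and /o/, so it spirantizes to the fricative [z]. /p/ is a stop between vowels /u/ and /i/, so it spirantizes to the fricative [f]. /zonkidoupiemkuow/ → zonkizoufiemkuow.
Rule 2 (intervocalic h-deletion): no segment meets the environment; /zonkizoufiemkuow/ is unchanged.
Rule 3 (post-nasal voicing): /k/ is a voiceless stop immediately after the nasal /n/, so it voices to [g]. /k/ is a voiceless stop immediately after the nasal /m/, so it voices to [g]. /zonkizoufiemkuow/ → zongizoufiemguow.
Rule 4 (final e-epenthesis): the form ends in the consonant /w/, so [e] is inserted word-finally. /zongizoufiemguow/ → zongizoufiemguowe.

zongizoufiemguowe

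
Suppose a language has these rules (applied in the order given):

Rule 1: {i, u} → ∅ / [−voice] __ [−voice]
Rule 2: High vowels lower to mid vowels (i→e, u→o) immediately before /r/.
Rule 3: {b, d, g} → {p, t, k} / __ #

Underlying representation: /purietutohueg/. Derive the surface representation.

Rule 1 (high vowel syncope): /u/ is a high vowel flanked by voiceless consonants /t/ and /t/, so it deletes. /purietutohueg/ → puriettohueg.
Rule 2 (pre-rhotic lowering): /u/ is a high vowel immediately before /r/, so it lowers to [o]. /puriettohueg/ → poriettohueg.
Rule 3 (final devoicing): /g/ is a voiced stop in word-final position, so it devoices to [k]. /poriettohueg/ → poriettohuek.

poriettohuek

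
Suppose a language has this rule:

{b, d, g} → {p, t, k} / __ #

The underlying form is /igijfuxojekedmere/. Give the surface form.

No segment of /igijfuxojekedmere/ meets the structural description of the rule, so the form surfaces unchanged.

igijfuxojekedmere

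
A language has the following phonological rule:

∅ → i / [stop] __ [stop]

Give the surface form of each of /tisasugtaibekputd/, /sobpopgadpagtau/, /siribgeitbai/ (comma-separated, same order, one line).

/tisasugtaibekputd/: /g/ and /t/ form a stop–stop cluster, so [i] is inserted between them. /k/ and /p/ form a stop–stop cluster, so [i] is inserted between them. /t/ and /d/ form a stop–stop cluster, so [i] is inserted between them. → [tisasugitaibekiputid].
/sobpopgadpagtau/: /b/ and /p/ form a stop–stop cluster, so [i] is inserted between them. /p/ and /g/ form a stop–stop cluster, so [i] is inserted between them. /d/ and /p/ form a stop–stop cluster, so [i] is inserted between them. /g/ and /t/ form a stop–stop cluster, so [i] is inserted between them. → [sobipopigadipagitau].
/siribgeitbai/: /b/ and /g/ form a stop–stop cluster, so [i] is inserted between them. /t/ and /b/ form a stop–stop cluster, so [i] is inserted between them. → [siribigeitibai].

tisasugitaibekiputid, sobipopigadipagitau, siribigeitibai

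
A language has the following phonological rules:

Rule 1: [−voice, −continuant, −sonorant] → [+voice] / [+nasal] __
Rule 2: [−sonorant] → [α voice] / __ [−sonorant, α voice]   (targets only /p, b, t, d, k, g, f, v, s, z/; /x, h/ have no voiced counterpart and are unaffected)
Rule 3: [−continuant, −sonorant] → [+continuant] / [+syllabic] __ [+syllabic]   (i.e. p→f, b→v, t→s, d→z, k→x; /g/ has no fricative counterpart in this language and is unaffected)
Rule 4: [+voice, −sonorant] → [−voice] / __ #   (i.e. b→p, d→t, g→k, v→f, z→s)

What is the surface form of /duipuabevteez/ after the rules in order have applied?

duifuaveftees

Rule 1 (post-nasal voicing): no segment meets the environment; /duipuabevteez/ is unchanged.
Rule 2 (regressive voicing assimilation): /v/ precedes the voiceless obstruent /t/, so it devoices to [f] by assimilation. /duipuabevteez/ → duipuabefteez.
Rule 3 (intervocalic spirantization): /p/ is a stop between vowels /i/ and /u/, so it spirantizes to the fricative [f]. /b/ is a stop between vowels /a/ and /e/, so it spirantizes to the fricative [v]. /duipuabefteez/ → duifuavefteez.
Rule 4 (final devoicing): /z/ is a voiced obstruent in word-final position, so it devoices to [s]. /duifuavefteez/ → duifuaveftees.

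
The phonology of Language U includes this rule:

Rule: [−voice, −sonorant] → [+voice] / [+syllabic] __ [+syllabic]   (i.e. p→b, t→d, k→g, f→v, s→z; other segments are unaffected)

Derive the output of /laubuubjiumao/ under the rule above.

laubuubjiumao

No segment of /laubuubjiumao/ meets the structural description of the rule, so the form surfaces unchanged.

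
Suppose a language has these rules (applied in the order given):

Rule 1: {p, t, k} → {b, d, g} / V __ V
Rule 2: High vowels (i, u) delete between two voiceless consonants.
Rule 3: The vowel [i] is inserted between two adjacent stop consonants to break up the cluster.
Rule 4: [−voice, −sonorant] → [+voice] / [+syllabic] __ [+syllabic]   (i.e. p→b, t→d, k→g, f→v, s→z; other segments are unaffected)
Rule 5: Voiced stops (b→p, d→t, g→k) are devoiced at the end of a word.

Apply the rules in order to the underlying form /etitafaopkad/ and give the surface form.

edidavaobigat

Rule 1 (intervocalic voicing): /t/ is a voiceless stop between vowels /e/ and /i/, so it voices to [d]. /t/ is a voiceless stop between vowels /i/ and /a/, so it voices to [d]. /etitafaopkad/ → edidafaopkad.
Rule 2 (high vowel syncope): no segment meets the environment; /edidafaopkad/ is unchanged.
Rule 3 (stop-cluster i-epenthesis): /p/ and /k/ form a stop–stop cluster, so [i] is inserted between them. /edidafaopkad/ → edidafaopikad.
Rule 4 (intervocalic voicing): /f/ is a voiceless obstruent between vowels /a/ and /a/, so it voices to [v]. /p/ is a voiceless obstruent between vowels /o/ and /i/, so it voices to [b]. /k/ is a voiceless obstruent between vowels /i/ and /a/, so it voices to [g]. /edidafaopikad/ → edidavaobigad.
Rule 5 (final devoicing): /d/ is a voiced stop in word-final position, so it devoices to [t]. /edidavaobigad/ → edidavaobigat.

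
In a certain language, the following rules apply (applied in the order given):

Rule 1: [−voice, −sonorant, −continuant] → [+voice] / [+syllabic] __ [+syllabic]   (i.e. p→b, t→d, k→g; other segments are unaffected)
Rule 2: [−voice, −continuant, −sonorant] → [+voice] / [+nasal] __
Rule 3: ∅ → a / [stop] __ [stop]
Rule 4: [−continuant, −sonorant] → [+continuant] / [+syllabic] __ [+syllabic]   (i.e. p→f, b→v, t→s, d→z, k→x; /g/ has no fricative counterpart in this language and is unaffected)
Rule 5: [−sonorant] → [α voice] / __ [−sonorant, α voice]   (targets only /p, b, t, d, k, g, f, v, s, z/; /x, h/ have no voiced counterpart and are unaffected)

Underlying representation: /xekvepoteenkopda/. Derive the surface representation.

xegvevozeengofaza

Rule 1 (intervocalic voicing): /p/ is a voiceless stop between vowels /e/ and /o/, so it voices to [b]. /t/ is a voiceless stop between vowels /o/ and /e/, so it voices to [d]. /xekvepoteenkopda/ → xekvebodeenkopda.
Rule 2 (post-nasal voicing): /k/ is a voiceless stop immediately after the nasal /n/, so it voices to [g]. /xekvebodeenkopda/ → xekvebodeengopda.
Rule 3 (stop-cluster a-epenthesis): /p/ and /d/ form a stop–stop cluster, so [a] is inserted between them. /xekvebodeengopda/ → xekvebodeengopada.
Rule 4 (intervocalic spirantization): /b/ is a stop between vowels /e/ and /o/, so it spirantizes to the fricative [v]. /d/ is a stop between vowels /o/ and /e/, so it spirantizes to the fricative [z]. /p/ is a stop between vowels /o/ and /a/, so it spirantizes to the fricative [f]. /d/ is a stop between vowels /a/ and /a/, so it spirantizes to the fricative [z]. /xekvebodeengopada/ → xekvevozeengofaza.
Rule 5 (regressive voicing assimilation): /k/ precedes the voiced obstruent /v/, so it voices to [g] by assimilation. /xekvevozeengofaza/ → xegvevozeengofaza.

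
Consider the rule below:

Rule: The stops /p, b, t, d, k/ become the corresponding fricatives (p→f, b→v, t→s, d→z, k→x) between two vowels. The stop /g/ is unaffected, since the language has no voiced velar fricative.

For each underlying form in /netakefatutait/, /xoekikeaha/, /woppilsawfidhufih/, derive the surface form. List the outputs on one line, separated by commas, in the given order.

nesaxefasusait, xoexixeaha, woppilsawfidhufih

/netakefatutait/: /t/ is a stop between vowels /e/ and /a/, so it spirantizes to the fricative [s]. /k/ is a stop between vowels /a/ and /e/, so it spirantizes to the fricative [x]. /t/ is a stop between vowels /a/ and /u/, so it spirantizes to the fricative [s]. /t/ is a stop between vowels /u/ and /a/, so it spirantizes to the fricative [s]. → [nesaxefasusait].
/xoekikeaha/: /k/ is a stop between vowels /e/ and /i/, so it spirantizes to the fricative [x]. /k/ is a stop between vowels /i/ and /e/, so it spirantizes to the fricative [x]. → [xoexixeaha].
/woppilsawfidhufih/: the rule's environment is not met; surfaces unchanged as [woppilsawfidhufih].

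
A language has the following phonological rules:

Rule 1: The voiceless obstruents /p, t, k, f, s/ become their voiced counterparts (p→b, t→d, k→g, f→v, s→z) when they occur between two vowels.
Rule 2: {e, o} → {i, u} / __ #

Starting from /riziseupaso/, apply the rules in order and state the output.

Rule 1 (intervocalic voicing): /s/ is a voiceless obstruent between vowels /i/ and /e/, so it voices to [z]. /p/ is a voiceless obstruent between vowels /u/ and /a/, so it voices to [b]. /s/ is a voiceless obstruent between vowels /a/ and /o/, so it voices to [z]. /riziseupaso/ → rizizeubazo.
Rule 2 (final vowel raising): /o/ is a mid vowel in word-final position, so it raises to [u]. /rizizeubazo/ → rizizeubazu.

rizizeubazu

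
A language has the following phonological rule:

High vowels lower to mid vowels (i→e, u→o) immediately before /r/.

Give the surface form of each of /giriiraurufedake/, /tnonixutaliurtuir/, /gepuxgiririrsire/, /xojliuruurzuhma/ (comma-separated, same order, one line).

/giriiraurufedake/: /i/ is a high vowel immediately before /r/, so it lowers to [e]. /i/ is a high vowel immediately before /r/, so it lowers to [e]. /u/ is a high vowel immediately before /r/, so it lowers to [o]. → [gerieraorufedake].
/tnonixutaliurtuir/: /u/ is a high vowel immediately before /r/, so it lowers to [o]. /i/ is a high vowel immediately before /r/, so it lowers to [e]. → [tnonixutaliortuer].
/gepuxgiririrsire/: /i/ is a high vowel immediately before /r/, so it lowers to [e]. /i/ is a high vowel immediately before /r/, so it lowers to [e]. /i/ is a high vowel immediately before /r/, so it lowers to [e]. /i/ is a high vowel immediately before /r/, so it lowers to [e]. → [gepuxgererersere].
/xojliuruurzuhma/: /u/ is a high vowel immediately before /r/, so it lowers to [o]. /u/ is a high vowel immediately before /r/, so it lowers to [o]. → [xojlioruorzuhma].

gerieraorufedake, tnonixutaliortuer, gepuxgererersere, xojlioruorzuhma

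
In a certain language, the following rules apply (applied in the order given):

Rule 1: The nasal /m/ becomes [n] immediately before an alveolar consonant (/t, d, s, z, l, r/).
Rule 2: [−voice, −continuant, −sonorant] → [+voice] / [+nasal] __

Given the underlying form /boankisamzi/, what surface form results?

Rule 1 (nasal place assimilation): /m/ precedes the alveolar consonant /z/, so it assimilates in place to [n]. /boankisamzi/ → boankisanzi.
Rule 2 (post-nasal voicing): /k/ is a voiceless stop immediately after the nasal /n/, so it voices to [g]. /boankisanzi/ → boangisanzi.

boangisanzi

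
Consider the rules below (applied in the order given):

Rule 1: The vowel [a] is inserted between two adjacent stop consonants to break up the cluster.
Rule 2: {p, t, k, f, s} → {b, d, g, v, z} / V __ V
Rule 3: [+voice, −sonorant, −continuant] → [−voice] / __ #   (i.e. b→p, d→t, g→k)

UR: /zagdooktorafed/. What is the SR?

zagadoogadoravet

Rule 1 (stop-cluster a-epenthesis): /g/ and /d/ form a stop–stop cluster, so [a] is inserted between them. /k/ and /t/ form a stop–stop cluster, so [a] is inserted between them. /zagdooktorafed/ → zagadookatorafed.
Rule 2 (intervocalic voicing): /k/ is a voiceless obstruent between vowels /o/ and /a/, so it voices to [g]. /t/ is a voiceless obstruent between vowels /a/ and /o/, so it voices to [d]. /f/ is a voiceless obstruent between vowels /a/ and /e/, so it voices to [v]. /zagadookatorafed/ → zagadoogadoraved.
Rule 3 (final devoicing): /d/ is a voiced stop in word-final position, so it devoices to [t]. /zagadoogadoraved/ → zagadoogadoravet.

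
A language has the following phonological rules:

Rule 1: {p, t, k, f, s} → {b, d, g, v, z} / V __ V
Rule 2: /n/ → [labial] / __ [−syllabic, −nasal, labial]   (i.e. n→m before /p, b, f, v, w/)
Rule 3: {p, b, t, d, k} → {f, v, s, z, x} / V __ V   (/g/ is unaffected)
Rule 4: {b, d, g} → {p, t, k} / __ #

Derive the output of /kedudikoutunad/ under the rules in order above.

kezuzigouzunat

Rule 1 (intervocalic voicing): /k/ is a voiceless obstruent between vowels /i/ and /o/, so it voices to [g]. /t/ is a voiceless obstruent between vowels /u/ and /u/, so it voices to [d]. /kedudikoutunad/ → kedudigoudunad.
Rule 2 (nasal place assimilation): no segment meets the environment; /kedudigoudunad/ is unchanged.
Rule 3 (intervocalic spirantization): /d/ is a stop between vowels /e/ and /u/, so it spirantizes to the fricative [z]. /d/ is a stop between vowels /u/ and /i/, so it spirantizes to the fricative [z]. /d/ is a stop between vowels /u/ and /u/, so it spirantizes to the fricative [z]. /kedudigoudunad/ → kezuzigouzunad.
Rule 4 (final devoicing): /d/ is a voiced stop in word-final position, so it devoices to [t]. /kezuzigouzunad/ → kezuzigouzunat.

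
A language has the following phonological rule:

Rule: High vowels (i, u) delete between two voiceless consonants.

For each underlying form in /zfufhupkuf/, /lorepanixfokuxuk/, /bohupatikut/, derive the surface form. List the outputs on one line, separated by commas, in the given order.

zffhpkf, lorepanixfokxk, bohpatkt

/zfufhupkuf/: /u/ is a high vowel flanked by voiceless consonants /f/ and /f/, so it deletes. /u/ is a high vowel flanked by voiceless consonants /h/ and /p/, so it deletes. /u/ is a high vowel flanked by voiceless consonants /k/ and /f/, so it deletes. → [zffhpkf].
/lorepanixfokuxuk/: /u/ is a high vowel flanked by voiceless consonants /k/ and /x/, so it deletes. /u/ is a high vowel flanked by voiceless consonants /x/ and /k/, so it deletes. → [lorepanixfokxk].
/bohupatikut/: /u/ is a high vowel flanked by voiceless consonants /h/ and /p/, so it deletes. /i/ is a high vowel flanked by voiceless consonants /t/ and /k/, so it deletes. /u/ is a high vowel flanked by voiceless consonants /k/ and /t/, so it deletes. → [bohpatkt].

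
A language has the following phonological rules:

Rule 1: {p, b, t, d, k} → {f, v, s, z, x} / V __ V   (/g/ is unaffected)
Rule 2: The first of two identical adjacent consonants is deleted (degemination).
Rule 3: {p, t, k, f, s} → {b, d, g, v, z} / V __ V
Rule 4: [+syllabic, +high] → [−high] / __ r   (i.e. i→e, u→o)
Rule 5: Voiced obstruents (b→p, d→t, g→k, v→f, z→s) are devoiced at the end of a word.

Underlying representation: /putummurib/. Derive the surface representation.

Rule 1 (intervocalic spirantization): /t/ is a stop between vowels /u/ and /u/, so it spirantizes to the fricative [s]. /putummurib/ → pusummurib.
Rule 2 (degemination): /mm/ is a geminate; the first /m/ deletes. /pusummurib/ → pusumurib.
Rule 3 (intervocalic voicing): /s/ is a voiceless obstruent between vowels /u/ and /u/, so it voices to [z]. /pusumurib/ → puzumurib.
Rule 4 (pre-rhotic lowering): /u/ is a high vowel immediately before /r/, so it lowers to [o]. /puzumurib/ → puzumorib.
Rule 5 (final devoicing): /b/ is a voiced obstruent in word-final position, so it devoices to [p]. /puzumorib/ → puzumorip.

puzumorip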